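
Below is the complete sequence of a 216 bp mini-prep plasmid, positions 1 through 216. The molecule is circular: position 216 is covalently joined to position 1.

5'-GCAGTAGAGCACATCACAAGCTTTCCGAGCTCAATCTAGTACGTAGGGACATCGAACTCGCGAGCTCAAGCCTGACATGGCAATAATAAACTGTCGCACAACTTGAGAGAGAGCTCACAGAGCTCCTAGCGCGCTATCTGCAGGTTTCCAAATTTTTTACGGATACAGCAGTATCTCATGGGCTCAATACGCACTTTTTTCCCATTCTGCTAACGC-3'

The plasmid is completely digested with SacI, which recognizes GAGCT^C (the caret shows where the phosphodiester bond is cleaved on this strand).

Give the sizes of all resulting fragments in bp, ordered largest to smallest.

123, 49, 35, 9 bp

SacI sites (GAGCTC) start at positions 27, 62, 111, 120.
SacI cuts after base 5 of each site (before the last base), so after positions 31, 66, 115, 124.
Circular molecule, 4 cuts → 4 fragments:
  32–66 → 35 bp
  67–115 → 49 bp
  116–124 → 9 bp
  125–216 then 1–31 → 92 + 31 = 123 bp
Sorted largest to smallest: 123, 49, 35, 9 bp.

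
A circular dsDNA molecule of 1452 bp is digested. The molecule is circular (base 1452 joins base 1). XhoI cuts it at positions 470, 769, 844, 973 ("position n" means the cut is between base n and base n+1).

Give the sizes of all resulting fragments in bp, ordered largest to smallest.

949, 299, 129, 75 bp

Circular molecule, 4 cuts → 4 fragments:
  769 − 470 = 299 bp
  844 − 769 = 75 bp
  973 − 844 = 129 bp
  wrap: 1452 − 973 + 470 = 949 bp
Sorted largest to smallest: 949, 299, 129, 75 bp.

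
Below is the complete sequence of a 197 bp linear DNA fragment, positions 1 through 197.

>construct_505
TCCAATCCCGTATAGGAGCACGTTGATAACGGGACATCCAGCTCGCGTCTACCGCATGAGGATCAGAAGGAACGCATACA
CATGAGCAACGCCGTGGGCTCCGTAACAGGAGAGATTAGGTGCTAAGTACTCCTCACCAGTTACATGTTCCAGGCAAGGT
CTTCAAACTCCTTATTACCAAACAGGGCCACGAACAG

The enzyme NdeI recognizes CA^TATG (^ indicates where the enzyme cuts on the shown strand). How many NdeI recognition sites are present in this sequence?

No occurrence of CATATG is present in the sequence.
NdeI does not cut: 0 sites.

0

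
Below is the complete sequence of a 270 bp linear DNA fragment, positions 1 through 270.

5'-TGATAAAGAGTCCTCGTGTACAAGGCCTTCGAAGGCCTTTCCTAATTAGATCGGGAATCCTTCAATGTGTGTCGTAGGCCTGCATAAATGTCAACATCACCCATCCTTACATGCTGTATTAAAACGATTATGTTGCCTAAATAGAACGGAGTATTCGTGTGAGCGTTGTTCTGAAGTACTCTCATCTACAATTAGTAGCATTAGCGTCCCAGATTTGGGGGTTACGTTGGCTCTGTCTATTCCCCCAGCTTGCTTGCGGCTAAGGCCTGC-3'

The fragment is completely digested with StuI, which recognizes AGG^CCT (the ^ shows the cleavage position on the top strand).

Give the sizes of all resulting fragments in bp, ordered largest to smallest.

187, 43, 25, 10, 5 bp

StuI sites (AGGCCT) start at positions 23, 33, 76, 263.
StuI cuts after base 3 of each site, so after positions 25, 35, 78, 265.
Linear molecule, 4 cuts → 5 fragments:
  1–25 → 25 bp
  26–35 → 10 bp
  36–78 → 43 bp
  79–265 → 187 bp
  266–270 → 5 bp
Sorted largest to smallest: 187, 43, 25, 10, 5 bp.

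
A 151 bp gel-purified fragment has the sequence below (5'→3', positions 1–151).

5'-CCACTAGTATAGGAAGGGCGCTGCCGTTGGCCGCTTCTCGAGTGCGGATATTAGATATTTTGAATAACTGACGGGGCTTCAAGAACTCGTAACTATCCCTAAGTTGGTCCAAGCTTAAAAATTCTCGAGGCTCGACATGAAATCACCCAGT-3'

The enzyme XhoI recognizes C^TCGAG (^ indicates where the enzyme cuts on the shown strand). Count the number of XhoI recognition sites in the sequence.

2

CTCGAG occurs starting at positions 37, 124.
XhoI cuts at 2 sites.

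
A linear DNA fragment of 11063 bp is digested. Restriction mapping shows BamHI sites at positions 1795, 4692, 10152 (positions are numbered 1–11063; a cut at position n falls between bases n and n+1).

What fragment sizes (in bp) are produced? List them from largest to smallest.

5460, 2897, 1795, 911 bp

Linear molecule, 3 cuts → 4 fragments:
  1795 − 0 = 1795 bp
  4692 − 1795 = 2897 bp
  10152 − 4692 = 5460 bp
  11063 − 10152 = 911 bp
Sorted largest to smallest: 5460, 2897, 1795, 911 bp.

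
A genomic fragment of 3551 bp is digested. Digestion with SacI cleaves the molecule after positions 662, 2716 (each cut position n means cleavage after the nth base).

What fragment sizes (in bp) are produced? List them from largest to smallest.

Linear molecule, 2 cuts → 3 fragments:
  662 − 0 = 662 bp
  2716 − 662 = 2054 bp
  3551 − 2716 = 835 bp
Sorted largest to smallest: 2054, 835, 662 bp.

2054, 835, 662 bp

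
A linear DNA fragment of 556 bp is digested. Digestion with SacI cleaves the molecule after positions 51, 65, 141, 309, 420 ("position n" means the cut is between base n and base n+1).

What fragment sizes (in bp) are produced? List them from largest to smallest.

168, 136, 111, 76, 51, 14 bp

Linear molecule, 5 cuts → 6 fragments:
  51 − 0 = 51 bp
  65 − 51 = 14 bp
  141 − 65 = 76 bp
  309 − 141 = 168 bp
  420 − 309 = 111 bp
  556 − 420 = 136 bp
Sorted largest to smallest: 168, 136, 111, 76, 51, 14 bp.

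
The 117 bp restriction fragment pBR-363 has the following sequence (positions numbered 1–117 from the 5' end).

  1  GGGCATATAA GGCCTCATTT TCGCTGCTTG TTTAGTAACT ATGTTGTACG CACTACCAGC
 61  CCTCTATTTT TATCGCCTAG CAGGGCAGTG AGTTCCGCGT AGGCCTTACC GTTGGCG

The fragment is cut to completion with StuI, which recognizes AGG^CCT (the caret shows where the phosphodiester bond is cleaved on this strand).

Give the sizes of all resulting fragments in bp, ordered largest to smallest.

91, 14, 12 bp

StuI sites (AGGCCT) start at positions 10, 101.
StuI cuts after base 3 of each site, so after positions 12, 103.
Linear molecule, 2 cuts → 3 fragments:
  1–12 → 12 bp
  13–103 → 91 bp
  104–117 → 14 bp
Sorted largest to smallest: 91, 14, 12 bp.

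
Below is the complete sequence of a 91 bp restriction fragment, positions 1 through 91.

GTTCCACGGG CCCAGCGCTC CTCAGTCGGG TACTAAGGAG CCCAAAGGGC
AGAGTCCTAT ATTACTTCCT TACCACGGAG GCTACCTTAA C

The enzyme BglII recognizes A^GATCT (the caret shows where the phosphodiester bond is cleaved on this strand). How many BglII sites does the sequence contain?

No occurrence of AGATCT is present in the sequence.
BglII does not cut: 0 sites.

0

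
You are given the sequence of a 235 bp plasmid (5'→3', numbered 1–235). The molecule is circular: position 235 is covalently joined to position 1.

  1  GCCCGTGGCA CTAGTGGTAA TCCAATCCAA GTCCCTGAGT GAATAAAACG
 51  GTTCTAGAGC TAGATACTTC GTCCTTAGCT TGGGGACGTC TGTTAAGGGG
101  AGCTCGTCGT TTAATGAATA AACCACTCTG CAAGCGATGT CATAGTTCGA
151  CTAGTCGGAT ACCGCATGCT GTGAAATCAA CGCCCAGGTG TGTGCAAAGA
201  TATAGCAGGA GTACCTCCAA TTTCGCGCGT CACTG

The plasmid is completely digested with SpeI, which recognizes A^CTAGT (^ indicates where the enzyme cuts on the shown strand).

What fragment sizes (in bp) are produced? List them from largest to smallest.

SpeI sites (ACTAGT) start at positions 10, 150.
SpeI cuts after the first base of each site, so after positions 10, 150.
Circular molecule, 2 cuts → 2 fragments:
  11–150 → 140 bp
  151–235 then 1–10 → 85 + 10 = 95 bp
Sorted largest to smallest: 140, 95 bp.

140, 95 bp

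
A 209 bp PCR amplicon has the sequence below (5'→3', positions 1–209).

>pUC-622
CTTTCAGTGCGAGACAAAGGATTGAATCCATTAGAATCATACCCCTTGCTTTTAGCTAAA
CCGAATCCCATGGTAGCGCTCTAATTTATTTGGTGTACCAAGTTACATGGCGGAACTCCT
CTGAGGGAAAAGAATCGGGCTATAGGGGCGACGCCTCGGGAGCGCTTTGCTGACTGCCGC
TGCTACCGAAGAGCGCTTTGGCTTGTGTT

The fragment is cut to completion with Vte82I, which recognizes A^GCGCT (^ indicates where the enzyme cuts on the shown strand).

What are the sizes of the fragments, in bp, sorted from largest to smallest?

86, 75, 31, 17 bp

Vte82I sites (AGCGCT) start at positions 75, 161, 192.
Vte82I cuts after the first base of each site, so after positions 75, 161, 192.
Linear molecule, 3 cuts → 4 fragments:
  1–75 → 75 bp
  76–161 → 86 bp
  162–192 → 31 bp
  193–209 → 17 bp
Sorted largest to smallest: 86, 75, 31, 17 bp.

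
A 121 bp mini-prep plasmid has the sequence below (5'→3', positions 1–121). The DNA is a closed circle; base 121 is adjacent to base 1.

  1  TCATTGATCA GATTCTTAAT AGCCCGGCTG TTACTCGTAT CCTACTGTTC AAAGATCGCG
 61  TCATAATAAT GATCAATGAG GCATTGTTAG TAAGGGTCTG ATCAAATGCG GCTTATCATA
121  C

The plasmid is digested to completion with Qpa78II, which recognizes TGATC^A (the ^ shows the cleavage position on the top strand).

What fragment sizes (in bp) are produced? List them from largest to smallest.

65, 29, 27 bp

Qpa78II sites (TGATCA) start at positions 5, 70, 99.
Qpa78II cuts after base 5 of each site (before the last base), so after positions 9, 74, 103.
Circular molecule, 3 cuts → 3 fragments:
  10–74 → 65 bp
  75–103 → 29 bp
  104–121 then 1–9 → 18 + 9 = 27 bp
Sorted largest to smallest: 65, 29, 27 bp.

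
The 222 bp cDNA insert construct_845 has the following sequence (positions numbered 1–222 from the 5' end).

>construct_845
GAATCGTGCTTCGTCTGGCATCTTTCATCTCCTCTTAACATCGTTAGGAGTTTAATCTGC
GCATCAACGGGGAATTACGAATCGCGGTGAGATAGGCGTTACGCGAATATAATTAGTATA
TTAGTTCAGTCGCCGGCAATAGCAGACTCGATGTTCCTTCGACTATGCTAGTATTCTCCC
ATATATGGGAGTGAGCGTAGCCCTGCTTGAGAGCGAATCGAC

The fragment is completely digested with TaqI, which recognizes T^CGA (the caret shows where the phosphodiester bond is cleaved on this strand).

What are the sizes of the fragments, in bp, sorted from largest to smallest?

TaqI sites (TCGA) start at positions 148, 159, 218.
TaqI cuts after the first base of each site, so after positions 148, 159, 218.
Linear molecule, 3 cuts → 4 fragments:
  1–148 → 148 bp
  149–159 → 11 bp
  160–218 → 59 bp
  219–222 → 4 bp
Sorted largest to smallest: 148, 59, 11, 4 bp.

148, 59, 11, 4 bp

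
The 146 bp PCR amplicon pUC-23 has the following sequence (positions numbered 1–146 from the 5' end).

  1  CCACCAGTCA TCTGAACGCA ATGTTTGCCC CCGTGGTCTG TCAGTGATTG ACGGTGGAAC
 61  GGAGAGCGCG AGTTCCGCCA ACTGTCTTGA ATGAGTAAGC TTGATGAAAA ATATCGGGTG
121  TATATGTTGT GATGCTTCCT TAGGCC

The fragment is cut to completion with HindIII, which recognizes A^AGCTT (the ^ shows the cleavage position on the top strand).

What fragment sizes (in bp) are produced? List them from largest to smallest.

The HindIII site (AAGCTT) starts at position 97.
HindIII cuts after the first base of each site, so after position 97.
Linear molecule, 1 cut → 2 fragments:
  1–97 → 97 bp
  98–146 → 49 bp
Sorted largest to smallest: 97, 49 bp.

97, 49 bp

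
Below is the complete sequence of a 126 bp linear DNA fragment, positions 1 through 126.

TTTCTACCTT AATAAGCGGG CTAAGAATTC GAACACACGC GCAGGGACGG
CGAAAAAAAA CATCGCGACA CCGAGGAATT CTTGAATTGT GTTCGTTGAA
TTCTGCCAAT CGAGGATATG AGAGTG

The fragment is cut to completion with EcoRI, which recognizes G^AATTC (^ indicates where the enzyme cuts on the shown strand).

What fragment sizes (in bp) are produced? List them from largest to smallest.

51, 28, 25, 22 bp

EcoRI sites (GAATTC) start at positions 25, 76, 98.
EcoRI cuts after the first base of each site, so after positions 25, 76, 98.
Linear molecule, 3 cuts → 4 fragments:
  1–25 → 25 bp
  26–76 → 51 bp
  77–98 → 22 bp
  99–126 → 28 bp
Sorted largest to smallest: 51, 28, 25, 22 bp.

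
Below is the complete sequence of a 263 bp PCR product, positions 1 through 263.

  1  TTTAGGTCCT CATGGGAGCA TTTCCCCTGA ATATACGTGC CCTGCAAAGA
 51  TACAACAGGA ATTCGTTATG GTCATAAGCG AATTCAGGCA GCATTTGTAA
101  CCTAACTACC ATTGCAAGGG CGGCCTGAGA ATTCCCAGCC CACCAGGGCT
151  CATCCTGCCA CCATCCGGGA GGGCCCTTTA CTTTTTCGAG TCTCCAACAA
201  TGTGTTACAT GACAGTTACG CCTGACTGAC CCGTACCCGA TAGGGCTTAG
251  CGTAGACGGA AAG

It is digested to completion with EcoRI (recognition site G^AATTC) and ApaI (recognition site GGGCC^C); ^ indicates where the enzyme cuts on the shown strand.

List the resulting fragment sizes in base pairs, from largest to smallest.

EcoRI sites (GAATTC) start at positions 59, 80, 129.
EcoRI cuts after the first base of each site, so after positions 59, 80, 129.
The ApaI site (GGGCCC) starts at position 171.
ApaI cuts after base 5 of each site (before the last base), so after position 175.
Combined cut positions: 59, 80, 129, 175.
Linear molecule, 4 cuts → 5 fragments:
  1–59 → 59 bp
  60–80 → 21 bp
  81–129 → 49 bp
  130–175 → 46 bp
  176–263 → 88 bp
Sorted largest to smallest: 88, 59, 49, 46, 21 bp.

88, 59, 49, 46, 21 bp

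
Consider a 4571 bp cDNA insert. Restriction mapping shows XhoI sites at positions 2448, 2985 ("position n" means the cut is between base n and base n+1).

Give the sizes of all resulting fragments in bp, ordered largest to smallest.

Linear molecule, 2 cuts → 3 fragments:
  2448 − 0 = 2448 bp
  2985 − 2448 = 537 bp
  4571 − 2985 = 1586 bp
Sorted largest to smallest: 2448, 1586, 537 bp.

2448, 1586, 537 bp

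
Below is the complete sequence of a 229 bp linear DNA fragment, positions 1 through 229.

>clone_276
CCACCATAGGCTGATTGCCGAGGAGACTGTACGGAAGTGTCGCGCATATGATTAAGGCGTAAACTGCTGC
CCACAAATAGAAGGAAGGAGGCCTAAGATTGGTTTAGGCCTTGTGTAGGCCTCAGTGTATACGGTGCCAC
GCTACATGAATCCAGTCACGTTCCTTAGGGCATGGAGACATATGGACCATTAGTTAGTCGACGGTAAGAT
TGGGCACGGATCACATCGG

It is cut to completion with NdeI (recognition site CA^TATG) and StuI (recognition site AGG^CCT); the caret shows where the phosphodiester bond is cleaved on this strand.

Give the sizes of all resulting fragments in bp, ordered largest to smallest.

61, 49, 46, 45, 17, 11 bp

NdeI sites (CATATG) start at positions 45, 179.
NdeI cuts after base 2 of each site, so after positions 46, 180.
StuI sites (AGGCCT) start at positions 89, 106, 117.
StuI cuts after base 3 of each site, so after positions 91, 108, 119.
Combined cut positions: 46, 91, 108, 119, 180.
Linear molecule, 5 cuts → 6 fragments:
  1–46 → 46 bp
  47–91 → 45 bp
  92–108 → 17 bp
  109–119 → 11 bp
  120–180 → 61 bp
  181–229 → 49 bp
Sorted largest to smallest: 61, 49, 46, 45, 17, 11 bp.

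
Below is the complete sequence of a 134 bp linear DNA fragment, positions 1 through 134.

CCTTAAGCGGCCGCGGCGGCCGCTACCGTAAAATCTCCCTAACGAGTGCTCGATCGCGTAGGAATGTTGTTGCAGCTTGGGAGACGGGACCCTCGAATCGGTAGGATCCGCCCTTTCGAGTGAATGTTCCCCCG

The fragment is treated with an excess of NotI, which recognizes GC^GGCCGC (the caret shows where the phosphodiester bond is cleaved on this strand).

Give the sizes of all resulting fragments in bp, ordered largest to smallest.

NotI sites (GCGGCCGC) start at positions 7, 16.
NotI cuts after base 2 of each site, so after positions 8, 17.
Linear molecule, 2 cuts → 3 fragments:
  1–8 → 8 bp
  9–17 → 9 bp
  18–134 → 117 bp
Sorted largest to smallest: 117, 9, 8 bp.

117, 9, 8 bp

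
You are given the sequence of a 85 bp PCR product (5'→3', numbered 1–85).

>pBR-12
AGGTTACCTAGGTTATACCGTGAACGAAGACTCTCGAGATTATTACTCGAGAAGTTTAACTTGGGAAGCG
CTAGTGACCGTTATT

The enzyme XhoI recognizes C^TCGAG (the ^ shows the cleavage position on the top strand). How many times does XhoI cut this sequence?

2

CTCGAG occurs starting at positions 33, 46.
XhoI cuts at 2 sites.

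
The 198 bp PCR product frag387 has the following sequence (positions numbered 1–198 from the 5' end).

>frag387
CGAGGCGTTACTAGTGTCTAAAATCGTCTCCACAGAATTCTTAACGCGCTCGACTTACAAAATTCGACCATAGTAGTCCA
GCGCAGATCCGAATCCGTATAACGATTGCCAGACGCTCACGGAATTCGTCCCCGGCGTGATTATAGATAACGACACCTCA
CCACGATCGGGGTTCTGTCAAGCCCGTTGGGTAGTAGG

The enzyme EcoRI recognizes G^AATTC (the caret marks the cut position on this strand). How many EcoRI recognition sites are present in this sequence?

GAATTC occurs starting at positions 35, 122.
EcoRI cuts at 2 sites.

2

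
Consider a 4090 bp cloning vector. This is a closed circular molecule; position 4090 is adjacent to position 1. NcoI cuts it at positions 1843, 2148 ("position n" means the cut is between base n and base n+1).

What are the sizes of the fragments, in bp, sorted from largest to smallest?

3785, 305 bp

Circular molecule, 2 cuts → 2 fragments:
  2148 − 1843 = 305 bp
  wrap: 4090 − 2148 + 1843 = 3785 bp
Sorted largest to smallest: 3785, 305 bp.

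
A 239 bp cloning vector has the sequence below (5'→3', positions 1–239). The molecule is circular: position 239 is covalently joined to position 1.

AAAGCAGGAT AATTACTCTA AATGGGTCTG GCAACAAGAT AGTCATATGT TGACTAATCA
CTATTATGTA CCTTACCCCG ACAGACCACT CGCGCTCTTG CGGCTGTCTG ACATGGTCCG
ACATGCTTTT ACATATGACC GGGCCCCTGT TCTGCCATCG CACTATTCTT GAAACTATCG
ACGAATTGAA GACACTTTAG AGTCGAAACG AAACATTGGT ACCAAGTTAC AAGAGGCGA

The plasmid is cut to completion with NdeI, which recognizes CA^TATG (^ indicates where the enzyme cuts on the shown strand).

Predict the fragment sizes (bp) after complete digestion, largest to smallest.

151, 88 bp

NdeI sites (CATATG) start at positions 44, 132.
NdeI cuts after base 2 of each site, so after positions 45, 133.
Circular molecule, 2 cuts → 2 fragments:
  46–133 → 88 bp
  134–239 then 1–45 → 106 + 45 = 151 bp
Sorted largest to smallest: 151, 88 bp.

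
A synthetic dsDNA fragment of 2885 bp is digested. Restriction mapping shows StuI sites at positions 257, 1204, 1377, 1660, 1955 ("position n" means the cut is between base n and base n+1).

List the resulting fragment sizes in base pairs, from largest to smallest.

947, 930, 295, 283, 257, 173 bp

Linear molecule, 5 cuts → 6 fragments:
  257 − 0 = 257 bp
  1204 − 257 = 947 bp
  1377 − 1204 = 173 bp
  1660 − 1377 = 283 bp
  1955 − 1660 = 295 bp
  2885 − 1955 = 930 bp
Sorted largest to smallest: 947, 930, 295, 283, 257, 173 bp.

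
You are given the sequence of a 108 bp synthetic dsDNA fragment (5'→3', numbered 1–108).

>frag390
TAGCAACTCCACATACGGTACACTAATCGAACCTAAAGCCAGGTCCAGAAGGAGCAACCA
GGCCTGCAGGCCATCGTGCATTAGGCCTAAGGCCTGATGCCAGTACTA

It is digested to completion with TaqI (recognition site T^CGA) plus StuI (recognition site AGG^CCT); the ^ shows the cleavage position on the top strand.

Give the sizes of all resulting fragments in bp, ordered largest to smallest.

The TaqI site (TCGA) starts at position 27.
TaqI cuts after the first base of each site, so after position 27.
StuI sites (AGGCCT) start at positions 60, 83, 90.
StuI cuts after base 3 of each site, so after positions 62, 85, 92.
Combined cut positions: 27, 62, 85, 92.
Linear molecule, 4 cuts → 5 fragments:
  1–27 → 27 bp
  28–62 → 35 bp
  63–85 → 23 bp
  86–92 → 7 bp
  93–108 → 16 bp
Sorted largest to smallest: 35, 27, 23, 16, 7 bp.

35, 27, 23, 16, 7 bp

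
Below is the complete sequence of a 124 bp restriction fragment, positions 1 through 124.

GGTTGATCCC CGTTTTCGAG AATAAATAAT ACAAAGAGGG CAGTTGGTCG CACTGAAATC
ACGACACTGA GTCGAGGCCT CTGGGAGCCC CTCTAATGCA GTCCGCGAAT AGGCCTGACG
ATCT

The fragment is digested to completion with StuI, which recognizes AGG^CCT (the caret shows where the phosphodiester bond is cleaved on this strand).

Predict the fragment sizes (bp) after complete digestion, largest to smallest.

77, 36, 11 bp

StuI sites (AGGCCT) start at positions 75, 111.
StuI cuts after base 3 of each site, so after positions 77, 113.
Linear molecule, 2 cuts → 3 fragments:
  1–77 → 77 bp
  78–113 → 36 bp
  114–124 → 11 bp
Sorted largest to smallest: 77, 36, 11 bp.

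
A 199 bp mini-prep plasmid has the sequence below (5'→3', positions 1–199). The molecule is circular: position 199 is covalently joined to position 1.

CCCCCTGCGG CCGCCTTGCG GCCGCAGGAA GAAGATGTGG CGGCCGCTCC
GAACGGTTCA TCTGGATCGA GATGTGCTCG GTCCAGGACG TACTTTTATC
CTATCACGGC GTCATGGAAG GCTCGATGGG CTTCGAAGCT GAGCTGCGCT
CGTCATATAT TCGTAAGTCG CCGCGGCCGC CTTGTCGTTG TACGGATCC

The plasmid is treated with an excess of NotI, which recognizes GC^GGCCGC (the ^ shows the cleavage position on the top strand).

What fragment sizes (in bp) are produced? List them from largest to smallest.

NotI sites (GCGGCCGC) start at positions 7, 18, 40, 173.
NotI cuts after base 2 of each site, so after positions 8, 19, 41, 174.
Circular molecule, 4 cuts → 4 fragments:
  9–19 → 11 bp
  20–41 → 22 bp
  42–174 → 133 bp
  175–199 then 1–8 → 25 + 8 = 33 bp
Sorted largest to smallest: 133, 33, 22, 11 bp.

133, 33, 22, 11 bp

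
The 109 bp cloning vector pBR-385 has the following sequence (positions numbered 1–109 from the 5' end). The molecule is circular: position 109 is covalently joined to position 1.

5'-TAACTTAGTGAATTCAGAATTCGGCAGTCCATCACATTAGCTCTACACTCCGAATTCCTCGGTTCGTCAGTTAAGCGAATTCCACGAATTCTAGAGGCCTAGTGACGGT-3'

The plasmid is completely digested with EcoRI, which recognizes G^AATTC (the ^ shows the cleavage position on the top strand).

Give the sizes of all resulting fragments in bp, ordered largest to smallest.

35, 33, 25, 9, 7 bp

EcoRI sites (GAATTC) start at positions 10, 17, 52, 77, 86.
EcoRI cuts after the first base of each site, so after positions 10, 17, 52, 77, 86.
Circular molecule, 5 cuts → 5 fragments:
  11–17 → 7 bp
  18–52 → 35 bp
  53–77 → 25 bp
  78–86 → 9 bp
  87–109 then 1–10 → 23 + 10 = 33 bp
Sorted largest to smallest: 35, 33, 25, 9, 7 bp.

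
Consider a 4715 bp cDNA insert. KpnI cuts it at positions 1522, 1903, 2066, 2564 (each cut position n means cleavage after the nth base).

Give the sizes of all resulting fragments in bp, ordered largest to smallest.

2151, 1522, 498, 381, 163 bp

Linear molecule, 4 cuts → 5 fragments:
  1522 − 0 = 1522 bp
  1903 − 1522 = 381 bp
  2066 − 1903 = 163 bp
  2564 − 2066 = 498 bp
  4715 − 2564 = 2151 bp
Sorted largest to smallest: 2151, 1522, 498, 381, 163 bp.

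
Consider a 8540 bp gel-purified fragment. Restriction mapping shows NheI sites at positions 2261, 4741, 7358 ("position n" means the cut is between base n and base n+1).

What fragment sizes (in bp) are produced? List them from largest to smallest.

2617, 2480, 2261, 1182 bp

Linear molecule, 3 cuts → 4 fragments:
  2261 − 0 = 2261 bp
  4741 − 2261 = 2480 bp
  7358 − 4741 = 2617 bp
  8540 − 7358 = 1182 bp
Sorted largest to smallest: 2617, 2480, 2261, 1182 bp.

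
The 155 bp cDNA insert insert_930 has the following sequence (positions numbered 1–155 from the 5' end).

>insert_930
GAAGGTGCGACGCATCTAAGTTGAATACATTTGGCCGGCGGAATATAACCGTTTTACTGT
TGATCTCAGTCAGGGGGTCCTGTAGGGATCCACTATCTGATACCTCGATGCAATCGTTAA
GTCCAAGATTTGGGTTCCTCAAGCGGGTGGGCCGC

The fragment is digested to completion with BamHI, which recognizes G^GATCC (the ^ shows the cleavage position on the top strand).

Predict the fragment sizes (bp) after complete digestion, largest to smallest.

86, 69 bp

The BamHI site (GGATCC) starts at position 86.
BamHI cuts after the first base of each site, so after position 86.
Linear molecule, 1 cut → 2 fragments:
  1–86 → 86 bp
  87–155 → 69 bp
Sorted largest to smallest: 86, 69 bp.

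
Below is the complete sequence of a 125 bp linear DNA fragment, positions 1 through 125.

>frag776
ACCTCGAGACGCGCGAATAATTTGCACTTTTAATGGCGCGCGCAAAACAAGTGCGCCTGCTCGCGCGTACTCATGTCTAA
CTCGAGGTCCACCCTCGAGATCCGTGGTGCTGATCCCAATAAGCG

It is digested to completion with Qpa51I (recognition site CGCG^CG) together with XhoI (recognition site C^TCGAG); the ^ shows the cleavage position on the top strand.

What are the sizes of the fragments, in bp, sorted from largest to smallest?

31, 27, 25, 16, 13, 10, 3 bp

Qpa51I sites (CGCGCG) start at positions 10, 37, 62.
Qpa51I cuts after base 4 of each site, so after positions 13, 40, 65.
XhoI sites (CTCGAG) start at positions 3, 81, 94.
XhoI cuts after the first base of each site, so after positions 3, 81, 94.
Combined cut positions: 3, 13, 40, 65, 81, 94.
Linear molecule, 6 cuts → 7 fragments:
  1–3 → 3 bp
  4–13 → 10 bp
  14–40 → 27 bp
  41–65 → 25 bp
  66–81 → 16 bp
  82–94 → 13 bp
  95–125 → 31 bp
Sorted largest to smallest: 31, 27, 25, 16, 13, 10, 3 bp.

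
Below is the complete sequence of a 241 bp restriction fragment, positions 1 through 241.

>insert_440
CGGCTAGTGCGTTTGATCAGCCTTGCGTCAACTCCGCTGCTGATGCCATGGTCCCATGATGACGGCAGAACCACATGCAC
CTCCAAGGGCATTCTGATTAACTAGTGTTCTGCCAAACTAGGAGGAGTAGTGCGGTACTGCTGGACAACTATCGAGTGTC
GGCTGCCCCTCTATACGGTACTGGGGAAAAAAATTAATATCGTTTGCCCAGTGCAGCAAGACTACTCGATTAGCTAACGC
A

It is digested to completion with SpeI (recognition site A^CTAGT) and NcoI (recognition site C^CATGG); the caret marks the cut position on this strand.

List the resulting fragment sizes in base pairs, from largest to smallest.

140, 55, 46 bp

The SpeI site (ACTAGT) starts at position 101.
SpeI cuts after the first base of each site, so after position 101.
The NcoI site (CCATGG) starts at position 46.
NcoI cuts after the first base of each site, so after position 46.
Combined cut positions: 46, 101.
Linear molecule, 2 cuts → 3 fragments:
  1–46 → 46 bp
  47–101 → 55 bp
  102–241 → 140 bp
Sorted largest to smallest: 140, 55, 46 bp.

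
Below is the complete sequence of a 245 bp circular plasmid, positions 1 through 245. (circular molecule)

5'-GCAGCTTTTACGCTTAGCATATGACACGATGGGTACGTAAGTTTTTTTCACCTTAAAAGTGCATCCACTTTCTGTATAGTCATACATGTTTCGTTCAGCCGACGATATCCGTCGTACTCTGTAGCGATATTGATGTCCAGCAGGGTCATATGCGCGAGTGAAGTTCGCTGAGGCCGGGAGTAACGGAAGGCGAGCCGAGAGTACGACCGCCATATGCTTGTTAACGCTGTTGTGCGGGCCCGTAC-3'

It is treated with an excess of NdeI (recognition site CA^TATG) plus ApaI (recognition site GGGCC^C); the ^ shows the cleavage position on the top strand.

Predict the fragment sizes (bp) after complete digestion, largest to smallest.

NdeI sites (CATATG) start at positions 18, 147, 211.
NdeI cuts after base 2 of each site, so after positions 19, 148, 212.
The ApaI site (GGGCCC) starts at position 236.
ApaI cuts after base 5 of each site (before the last base), so after position 240.
Combined cut positions: 19, 148, 212, 240.
Circular molecule, 4 cuts → 4 fragments:
  20–148 → 129 bp
  149–212 → 64 bp
  213–240 → 28 bp
  241–245 then 1–19 → 5 + 19 = 24 bp
Sorted largest to smallest: 129, 64, 28, 24 bp.

129, 64, 28, 24 bp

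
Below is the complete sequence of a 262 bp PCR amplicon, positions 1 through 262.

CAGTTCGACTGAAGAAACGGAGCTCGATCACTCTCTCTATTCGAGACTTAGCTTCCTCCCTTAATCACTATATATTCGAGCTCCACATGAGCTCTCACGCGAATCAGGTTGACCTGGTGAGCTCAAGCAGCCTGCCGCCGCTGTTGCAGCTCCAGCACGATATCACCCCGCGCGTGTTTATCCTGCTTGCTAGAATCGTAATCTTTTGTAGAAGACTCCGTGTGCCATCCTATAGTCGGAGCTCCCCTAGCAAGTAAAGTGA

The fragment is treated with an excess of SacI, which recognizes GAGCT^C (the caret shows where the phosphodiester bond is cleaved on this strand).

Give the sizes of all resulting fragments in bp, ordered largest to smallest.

120, 58, 30, 24, 19, 11 bp

SacI sites (GAGCTC) start at positions 20, 78, 89, 119, 239.
SacI cuts after base 5 of each site (before the last base), so after positions 24, 82, 93, 123, 243.
Linear molecule, 5 cuts → 6 fragments:
  1–24 → 24 bp
  25–82 → 58 bp
  83–93 → 11 bp
  94–123 → 30 bp
  124–243 → 120 bp
  244–262 → 19 bp
Sorted largest to smallest: 120, 58, 30, 24, 19, 11 bp.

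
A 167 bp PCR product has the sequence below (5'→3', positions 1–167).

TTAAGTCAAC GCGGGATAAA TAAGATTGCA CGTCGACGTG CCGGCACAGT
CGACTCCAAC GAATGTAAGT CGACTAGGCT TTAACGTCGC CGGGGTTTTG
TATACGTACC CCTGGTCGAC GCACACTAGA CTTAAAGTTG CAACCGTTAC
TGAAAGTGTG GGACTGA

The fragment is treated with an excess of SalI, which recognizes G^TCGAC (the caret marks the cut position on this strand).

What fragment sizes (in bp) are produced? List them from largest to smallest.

52, 46, 32, 20, 17 bp

SalI sites (GTCGAC) start at positions 32, 49, 69, 115.
SalI cuts after the first base of each site, so after positions 32, 49, 69, 115.
Linear molecule, 4 cuts → 5 fragments:
  1–32 → 32 bp
  33–49 → 17 bp
  50–69 → 20 bp
  70–115 → 46 bp
  116–167 → 52 bp
Sorted largest to smallest: 52, 46, 32, 20, 17 bp.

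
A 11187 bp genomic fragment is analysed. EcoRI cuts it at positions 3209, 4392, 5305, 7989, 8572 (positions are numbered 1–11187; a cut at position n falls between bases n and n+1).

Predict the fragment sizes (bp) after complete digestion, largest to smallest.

Linear molecule, 5 cuts → 6 fragments:
  3209 − 0 = 3209 bp
  4392 − 3209 = 1183 bp
  5305 − 4392 = 913 bp
  7989 − 5305 = 2684 bp
  8572 − 7989 = 583 bp
  11187 − 8572 = 2615 bp
Sorted largest to smallest: 3209, 2684, 2615, 1183, 913, 583 bp.

3209, 2684, 2615, 1183, 913, 583 bp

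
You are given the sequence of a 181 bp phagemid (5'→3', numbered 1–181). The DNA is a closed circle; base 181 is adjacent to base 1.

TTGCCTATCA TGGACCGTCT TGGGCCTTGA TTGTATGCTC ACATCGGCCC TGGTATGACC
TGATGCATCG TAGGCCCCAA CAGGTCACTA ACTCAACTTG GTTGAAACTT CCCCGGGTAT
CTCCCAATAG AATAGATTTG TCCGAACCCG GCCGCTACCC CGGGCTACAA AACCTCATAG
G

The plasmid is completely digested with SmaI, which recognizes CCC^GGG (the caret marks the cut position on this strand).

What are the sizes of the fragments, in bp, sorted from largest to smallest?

SmaI sites (CCCGGG) start at positions 112, 159.
SmaI cuts after base 3 of each site, so after positions 114, 161.
Circular molecule, 2 cuts → 2 fragments:
  115–161 → 47 bp
  162–181 then 1–114 → 20 + 114 = 134 bp
Sorted largest to smallest: 134, 47 bp.

134, 47 bp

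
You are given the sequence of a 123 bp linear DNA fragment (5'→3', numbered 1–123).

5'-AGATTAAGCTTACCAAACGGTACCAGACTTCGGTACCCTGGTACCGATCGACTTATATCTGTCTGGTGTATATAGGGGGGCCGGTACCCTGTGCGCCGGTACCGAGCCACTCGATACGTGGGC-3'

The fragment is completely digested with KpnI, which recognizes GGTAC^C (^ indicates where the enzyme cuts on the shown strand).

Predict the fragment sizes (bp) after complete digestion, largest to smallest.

KpnI sites (GGTACC) start at positions 19, 32, 40, 83, 98.
KpnI cuts after base 5 of each site (before the last base), so after positions 23, 36, 44, 87, 102.
Linear molecule, 5 cuts → 6 fragments:
  1–23 → 23 bp
  24–36 → 13 bp
  37–44 → 8 bp
  45–87 → 43 bp
  88–102 → 15 bp
  103–123 → 21 bp
Sorted largest to smallest: 43, 23, 21, 15, 13, 8 bp.

43, 23, 21, 15, 13, 8 bp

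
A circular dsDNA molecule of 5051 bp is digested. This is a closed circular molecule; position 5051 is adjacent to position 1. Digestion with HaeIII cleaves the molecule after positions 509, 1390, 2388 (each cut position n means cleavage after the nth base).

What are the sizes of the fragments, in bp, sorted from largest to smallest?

Circular molecule, 3 cuts → 3 fragments:
  1390 − 509 = 881 bp
  2388 − 1390 = 998 bp
  wrap: 5051 − 2388 + 509 = 3172 bp
Sorted largest to smallest: 3172, 998, 881 bp.

3172, 998, 881 bp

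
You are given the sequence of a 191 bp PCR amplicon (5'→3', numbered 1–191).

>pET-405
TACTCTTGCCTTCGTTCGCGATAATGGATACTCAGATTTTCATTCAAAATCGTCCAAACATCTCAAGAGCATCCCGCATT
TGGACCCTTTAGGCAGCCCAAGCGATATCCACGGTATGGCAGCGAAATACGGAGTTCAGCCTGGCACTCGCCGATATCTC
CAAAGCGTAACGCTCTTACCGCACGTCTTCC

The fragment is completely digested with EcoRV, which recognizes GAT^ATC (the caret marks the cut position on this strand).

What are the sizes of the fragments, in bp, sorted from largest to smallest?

EcoRV sites (GATATC) start at positions 104, 153.
EcoRV cuts after base 3 of each site, so after positions 106, 155.
Linear molecule, 2 cuts → 3 fragments:
  1–106 → 106 bp
  107–155 → 49 bp
  156–191 → 36 bp
Sorted largest to smallest: 106, 49, 36 bp.

106, 49, 36 bp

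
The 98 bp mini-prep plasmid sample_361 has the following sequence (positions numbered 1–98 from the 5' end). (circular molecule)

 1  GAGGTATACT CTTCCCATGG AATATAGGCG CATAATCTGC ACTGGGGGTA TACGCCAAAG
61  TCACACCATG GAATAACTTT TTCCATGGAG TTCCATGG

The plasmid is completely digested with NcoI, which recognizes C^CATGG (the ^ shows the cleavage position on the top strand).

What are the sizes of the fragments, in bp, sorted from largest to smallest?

NcoI sites (CCATGG) start at positions 15, 66, 83, 93.
NcoI cuts after the first base of each site, so after positions 15, 66, 83, 93.
Circular molecule, 4 cuts → 4 fragments:
  16–66 → 51 bp
  67–83 → 17 bp
  84–93 → 10 bp
  94–98 then 1–15 → 5 + 15 = 20 bp
Sorted largest to smallest: 51, 20, 17, 10 bp.

51, 20, 17, 10 bp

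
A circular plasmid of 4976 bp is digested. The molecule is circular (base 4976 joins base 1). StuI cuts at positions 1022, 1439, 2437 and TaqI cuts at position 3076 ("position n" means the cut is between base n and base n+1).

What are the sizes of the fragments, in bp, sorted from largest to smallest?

2922, 998, 639, 417 bp

Combined cut positions (sorted): 1022, 1439, 2437, 3076.
Circular molecule, 4 cuts → 4 fragments:
  1439 − 1022 = 417 bp
  2437 − 1439 = 998 bp
  3076 − 2437 = 639 bp
  wrap: 4976 − 3076 + 1022 = 2922 bp
Sorted largest to smallest: 2922, 998, 639, 417 bp.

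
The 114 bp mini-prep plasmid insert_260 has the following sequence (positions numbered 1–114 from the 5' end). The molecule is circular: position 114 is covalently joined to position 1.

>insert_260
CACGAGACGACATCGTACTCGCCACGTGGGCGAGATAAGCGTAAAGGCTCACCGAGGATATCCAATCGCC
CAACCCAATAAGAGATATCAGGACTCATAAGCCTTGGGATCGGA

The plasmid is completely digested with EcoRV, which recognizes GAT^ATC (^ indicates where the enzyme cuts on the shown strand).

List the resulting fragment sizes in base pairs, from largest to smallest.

EcoRV sites (GATATC) start at positions 57, 84.
EcoRV cuts after base 3 of each site, so after positions 59, 86.
Circular molecule, 2 cuts → 2 fragments:
  60–86 → 27 bp
  87–114 then 1–59 → 28 + 59 = 87 bp
Sorted largest to smallest: 87, 27 bp.

87, 27 bp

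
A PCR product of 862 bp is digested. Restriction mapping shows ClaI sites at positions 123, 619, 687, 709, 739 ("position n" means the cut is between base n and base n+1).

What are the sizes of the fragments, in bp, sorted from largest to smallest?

Linear molecule, 5 cuts → 6 fragments:
  123 − 0 = 123 bp
  619 − 123 = 496 bp
  687 − 619 = 68 bp
  709 − 687 = 22 bp
  739 − 709 = 30 bp
  862 − 739 = 123 bp
Sorted largest to smallest: 496, 123, 123, 68, 30, 22 bp.

496, 123, 123, 68, 30, 22 bp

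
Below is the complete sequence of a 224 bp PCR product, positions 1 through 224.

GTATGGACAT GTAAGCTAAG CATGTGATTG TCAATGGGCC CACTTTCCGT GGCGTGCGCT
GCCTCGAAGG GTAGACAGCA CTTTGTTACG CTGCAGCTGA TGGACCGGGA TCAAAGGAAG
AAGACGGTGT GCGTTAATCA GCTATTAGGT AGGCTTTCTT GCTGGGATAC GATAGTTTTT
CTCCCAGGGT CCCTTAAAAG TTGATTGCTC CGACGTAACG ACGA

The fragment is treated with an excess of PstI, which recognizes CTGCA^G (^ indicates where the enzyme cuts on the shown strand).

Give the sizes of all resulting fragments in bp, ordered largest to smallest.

The PstI site (CTGCAG) starts at position 91.
PstI cuts after base 5 of each site (before the last base), so after position 95.
Linear molecule, 1 cut → 2 fragments:
  1–95 → 95 bp
  96–224 → 129 bp
Sorted largest to smallest: 129, 95 bp.

129, 95 bp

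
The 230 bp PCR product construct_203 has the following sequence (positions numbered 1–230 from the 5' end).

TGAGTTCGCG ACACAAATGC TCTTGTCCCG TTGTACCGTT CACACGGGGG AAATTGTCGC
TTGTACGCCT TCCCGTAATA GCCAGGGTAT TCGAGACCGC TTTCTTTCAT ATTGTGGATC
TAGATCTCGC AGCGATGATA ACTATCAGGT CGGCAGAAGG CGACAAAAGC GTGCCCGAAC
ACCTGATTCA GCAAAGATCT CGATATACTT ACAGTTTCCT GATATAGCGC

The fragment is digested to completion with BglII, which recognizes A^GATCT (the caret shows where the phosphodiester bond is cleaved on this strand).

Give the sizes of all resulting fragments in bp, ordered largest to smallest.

122, 73, 35 bp

BglII sites (AGATCT) start at positions 122, 195.
BglII cuts after the first base of each site, so after positions 122, 195.
Linear molecule, 2 cuts → 3 fragments:
  1–122 → 122 bp
  123–195 → 73 bp
  196–230 → 35 bp
Sorted largest to smallest: 122, 73, 35 bp.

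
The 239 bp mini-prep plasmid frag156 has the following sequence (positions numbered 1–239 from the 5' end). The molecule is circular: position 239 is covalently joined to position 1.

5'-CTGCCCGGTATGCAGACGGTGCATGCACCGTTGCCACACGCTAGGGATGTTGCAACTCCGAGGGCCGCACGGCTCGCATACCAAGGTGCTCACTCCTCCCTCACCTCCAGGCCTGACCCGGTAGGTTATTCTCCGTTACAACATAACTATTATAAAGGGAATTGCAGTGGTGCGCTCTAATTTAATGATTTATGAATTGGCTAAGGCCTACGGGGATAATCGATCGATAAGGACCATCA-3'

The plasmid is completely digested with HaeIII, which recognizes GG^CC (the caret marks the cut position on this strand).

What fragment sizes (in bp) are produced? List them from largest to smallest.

97, 95, 47 bp

HaeIII sites (GGCC) start at positions 63, 110, 205.
HaeIII cuts after base 2 of each site, so after positions 64, 111, 206.
Circular molecule, 3 cuts → 3 fragments:
  65–111 → 47 bp
  112–206 → 95 bp
  207–239 then 1–64 → 33 + 64 = 97 bp
Sorted largest to smallest: 97, 95, 47 bp.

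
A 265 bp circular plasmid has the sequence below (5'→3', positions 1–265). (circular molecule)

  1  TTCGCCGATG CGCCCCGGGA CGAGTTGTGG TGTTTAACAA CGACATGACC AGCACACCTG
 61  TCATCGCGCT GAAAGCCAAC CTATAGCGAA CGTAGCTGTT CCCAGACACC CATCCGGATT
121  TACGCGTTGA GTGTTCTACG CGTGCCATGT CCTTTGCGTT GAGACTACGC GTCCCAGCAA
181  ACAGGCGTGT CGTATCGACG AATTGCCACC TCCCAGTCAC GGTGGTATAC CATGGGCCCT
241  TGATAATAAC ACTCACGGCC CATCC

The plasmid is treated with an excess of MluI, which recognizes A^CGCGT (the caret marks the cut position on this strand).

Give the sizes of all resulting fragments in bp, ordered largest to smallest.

MluI sites (ACGCGT) start at positions 122, 138, 167.
MluI cuts after the first base of each site, so after positions 122, 138, 167.
Circular molecule, 3 cuts → 3 fragments:
  123–138 → 16 bp
  139–167 → 29 bp
  168–265 then 1–122 → 98 + 122 = 220 bp
Sorted largest to smallest: 220, 29, 16 bp.

220, 29, 16 bp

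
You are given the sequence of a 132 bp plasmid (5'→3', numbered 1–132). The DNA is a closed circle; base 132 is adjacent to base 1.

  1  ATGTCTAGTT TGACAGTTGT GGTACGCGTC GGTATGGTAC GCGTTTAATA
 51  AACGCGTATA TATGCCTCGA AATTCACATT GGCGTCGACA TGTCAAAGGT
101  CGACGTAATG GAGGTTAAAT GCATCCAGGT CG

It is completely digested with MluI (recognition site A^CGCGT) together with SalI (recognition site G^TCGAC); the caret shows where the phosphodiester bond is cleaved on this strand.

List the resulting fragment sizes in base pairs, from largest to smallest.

MluI sites (ACGCGT) start at positions 24, 39, 52.
MluI cuts after the first base of each site, so after positions 24, 39, 52.
SalI sites (GTCGAC) start at positions 84, 99.
SalI cuts after the first base of each site, so after positions 84, 99.
Combined cut positions: 24, 39, 52, 84, 99.
Circular molecule, 5 cuts → 5 fragments:
  25–39 → 15 bp
  40–52 → 13 bp
  53–84 → 32 bp
  85–99 → 15 bp
  100–132 then 1–24 → 33 + 24 = 57 bp
Sorted largest to smallest: 57, 32, 15, 15, 13 bp.

57, 32, 15, 15, 13 bp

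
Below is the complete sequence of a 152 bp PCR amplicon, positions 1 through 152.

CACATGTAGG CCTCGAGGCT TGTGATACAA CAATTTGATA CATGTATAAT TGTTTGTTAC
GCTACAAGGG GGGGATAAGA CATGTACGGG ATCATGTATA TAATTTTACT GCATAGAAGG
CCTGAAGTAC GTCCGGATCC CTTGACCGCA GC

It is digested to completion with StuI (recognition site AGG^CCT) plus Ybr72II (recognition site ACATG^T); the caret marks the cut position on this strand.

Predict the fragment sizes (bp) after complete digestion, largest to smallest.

StuI sites (AGGCCT) start at positions 8, 118.
StuI cuts after base 3 of each site, so after positions 10, 120.
Ybr72II sites (ACATGT) start at positions 2, 40, 80.
Ybr72II cuts after base 5 of each site (before the last base), so after positions 6, 44, 84.
Combined cut positions: 6, 10, 44, 84, 120.
Linear molecule, 5 cuts → 6 fragments:
  1–6 → 6 bp
  7–10 → 4 bp
  11–44 → 34 bp
  45–84 → 40 bp
  85–120 → 36 bp
  121–152 → 32 bp
Sorted largest to smallest: 40, 36, 34, 32, 6, 4 bp.

40, 36, 34, 32, 6, 4 bp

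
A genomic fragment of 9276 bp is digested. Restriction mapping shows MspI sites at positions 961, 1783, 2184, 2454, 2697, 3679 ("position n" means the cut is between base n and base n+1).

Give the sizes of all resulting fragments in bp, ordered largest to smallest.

5597, 982, 961, 822, 401, 270, 243 bp

Linear molecule, 6 cuts → 7 fragments:
  961 − 0 = 961 bp
  1783 − 961 = 822 bp
  2184 − 1783 = 401 bp
  2454 − 2184 = 270 bp
  2697 − 2454 = 243 bp
  3679 − 2697 = 982 bp
  9276 − 3679 = 5597 bp
Sorted largest to smallest: 5597, 982, 961, 822, 401, 270, 243 bp.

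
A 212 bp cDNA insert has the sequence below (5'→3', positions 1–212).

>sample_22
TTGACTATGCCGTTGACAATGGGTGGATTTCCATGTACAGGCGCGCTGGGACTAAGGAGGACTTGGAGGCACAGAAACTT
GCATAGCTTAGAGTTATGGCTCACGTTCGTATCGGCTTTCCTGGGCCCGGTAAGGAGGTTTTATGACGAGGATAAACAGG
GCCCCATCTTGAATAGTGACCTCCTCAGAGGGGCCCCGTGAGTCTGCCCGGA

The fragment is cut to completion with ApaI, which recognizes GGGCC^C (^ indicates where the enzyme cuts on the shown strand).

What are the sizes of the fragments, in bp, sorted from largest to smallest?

127, 36, 32, 17 bp

ApaI sites (GGGCCC) start at positions 123, 159, 191.
ApaI cuts after base 5 of each site (before the last base), so after positions 127, 163, 195.
Linear molecule, 3 cuts → 4 fragments:
  1–127 → 127 bp
  128–163 → 36 bp
  164–195 → 32 bp
  196–212 → 17 bp
Sorted largest to smallest: 127, 36, 32, 17 bp.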